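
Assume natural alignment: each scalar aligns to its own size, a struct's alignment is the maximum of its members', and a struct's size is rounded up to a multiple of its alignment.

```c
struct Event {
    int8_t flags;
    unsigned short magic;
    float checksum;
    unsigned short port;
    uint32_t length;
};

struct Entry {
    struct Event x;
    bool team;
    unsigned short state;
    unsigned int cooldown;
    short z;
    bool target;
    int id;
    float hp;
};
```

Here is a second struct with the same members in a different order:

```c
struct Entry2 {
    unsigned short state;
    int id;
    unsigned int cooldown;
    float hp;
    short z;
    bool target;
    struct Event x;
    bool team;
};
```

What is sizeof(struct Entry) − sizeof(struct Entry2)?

-4

Event: 0..1  flags  (1B, 1-aligned); 1..2  -- padding (1B); 2..4  magic  (2B, 2-aligned); 4..8  checksum  (4B, 4-aligned); 8..10  port  (2B, 2-aligned); 10..12  -- padding (2B); 12..16  length  (4B, 4-aligned); sizeof = 16, alignof = 4
0..16  x  (16B, 4-aligned)
16..17  team  (1B, 1-aligned)
17..18  -- padding (1B)
18..20  state  (2B, 2-aligned)
20..24  cooldown  (4B, 4-aligned)
24..26  z  (2B, 2-aligned)
26..27  target  (1B, 1-aligned)
27..28  -- padding (1B)
28..32  id  (4B, 4-aligned)
32..36  hp  (4B, 4-aligned)
sizeof = 36, alignof = 4
— Entry2 —
0..2  state  (2B, 2-aligned)
2..4  -- padding (2B)
4..8  id  (4B, 4-aligned)
8..12  cooldown  (4B, 4-aligned)
12..16  hp  (4B, 4-aligned)
16..18  z  (2B, 2-aligned)
18..19  target  (1B, 1-aligned)
19..20  -- padding (1B)
20..36  x  (16B, 4-aligned)
36..37  team  (1B, 1-aligned)
37..40  -- tail padding (3B)
sizeof = 40, alignof = 4
36 − 40 = -4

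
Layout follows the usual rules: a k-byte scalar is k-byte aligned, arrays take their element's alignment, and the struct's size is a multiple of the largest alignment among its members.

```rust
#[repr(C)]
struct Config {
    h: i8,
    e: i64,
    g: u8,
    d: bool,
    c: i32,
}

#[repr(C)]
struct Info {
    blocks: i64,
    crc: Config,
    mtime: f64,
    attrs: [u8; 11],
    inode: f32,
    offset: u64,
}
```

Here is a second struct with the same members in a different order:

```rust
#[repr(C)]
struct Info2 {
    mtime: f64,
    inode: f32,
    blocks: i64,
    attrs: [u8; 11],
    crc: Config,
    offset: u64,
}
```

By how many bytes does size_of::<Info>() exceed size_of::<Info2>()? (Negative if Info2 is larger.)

-8

Config: 0..1  h  (1B, 1-aligned); 1..8  -- padding (7B); 8..16  e  (8B, 8-aligned); 16..17  g  (1B, 1-aligned); 17..18  d  (1B, 1-aligned); 18..20  -- padding (2B); 20..24  c  (4B, 4-aligned); sizeof = 24, alignof = 8
0..8  blocks  (8B, 8-aligned)
8..32  crc  (24B, 8-aligned)
32..40  mtime  (8B, 8-aligned)
40..51  attrs  (11B, 1-aligned)
51..52  -- padding (1B)
52..56  inode  (4B, 4-aligned)
56..64  offset  (8B, 8-aligned)
sizeof = 64, alignof = 8
— Info2 —
0..8  mtime  (8B, 8-aligned)
8..12  inode  (4B, 4-aligned)
12..16  -- padding (4B)
16..24  blocks  (8B, 8-aligned)
24..35  attrs  (11B, 1-aligned)
35..40  -- padding (5B)
40..64  crc  (24B, 8-aligned)
64..72  offset  (8B, 8-aligned)
sizeof = 72, alignof = 8
64 − 72 = -8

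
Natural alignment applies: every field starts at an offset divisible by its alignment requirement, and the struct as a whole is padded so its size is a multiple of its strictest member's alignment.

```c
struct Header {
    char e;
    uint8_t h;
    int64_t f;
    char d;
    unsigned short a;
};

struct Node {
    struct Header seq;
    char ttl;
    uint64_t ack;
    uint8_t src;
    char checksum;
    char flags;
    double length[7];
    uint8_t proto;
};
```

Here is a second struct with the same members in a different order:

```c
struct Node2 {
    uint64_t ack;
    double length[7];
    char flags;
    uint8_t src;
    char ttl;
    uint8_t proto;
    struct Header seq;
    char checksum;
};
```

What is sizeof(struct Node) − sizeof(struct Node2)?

8

Header: 0..1  e  (1B, 1-aligned); 1..2  h  (1B, 1-aligned); 2..8  -- padding (6B); 8..16  f  (8B, 8-aligned); 16..17  d  (1B, 1-aligned); 17..18  -- padding (1B); 18..20  a  (2B, 2-aligned); 20..24  -- tail padding (4B); sizeof = 24, alignof = 8
0..24  seq  (24B, 8-aligned)
24..25  ttl  (1B, 1-aligned)
25..32  -- padding (7B)
32..40  ack  (8B, 8-aligned)
40..41  src  (1B, 1-aligned)
41..42  checksum  (1B, 1-aligned)
42..43  flags  (1B, 1-aligned)
43..48  -- padding (5B)
48..104  length  (56B, 8-aligned)
104..105  proto  (1B, 1-aligned)
105..112  -- tail padding (7B)
sizeof = 112, alignof = 8
— Node2 —
0..8  ack  (8B, 8-aligned)
8..64  length  (56B, 8-aligned)
64..65  flags  (1B, 1-aligned)
65..66  src  (1B, 1-aligned)
66..67  ttl  (1B, 1-aligned)
67..68  proto  (1B, 1-aligned)
68..72  -- padding (4B)
72..96  seq  (24B, 8-aligned)
96..97  checksum  (1B, 1-aligned)
97..104  -- tail padding (7B)
sizeof = 104, alignof = 8
112 − 104 = 8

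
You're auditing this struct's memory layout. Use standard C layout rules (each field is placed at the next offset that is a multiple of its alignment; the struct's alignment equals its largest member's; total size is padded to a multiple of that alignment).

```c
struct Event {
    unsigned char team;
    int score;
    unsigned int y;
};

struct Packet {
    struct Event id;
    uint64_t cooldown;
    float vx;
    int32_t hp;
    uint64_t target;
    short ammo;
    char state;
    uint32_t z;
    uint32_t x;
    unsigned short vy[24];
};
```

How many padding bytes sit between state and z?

1

Event: 0..1  team  (1B, 1-aligned); 1..4  -- padding (3B); 4..8  score  (4B, 4-aligned); 8..12  y  (4B, 4-aligned); sizeof = 12, alignof = 4
0..12  id  (12B, 4-aligned)
12..16  -- padding (4B)
16..24  cooldown  (8B, 8-aligned)
24..28  vx  (4B, 4-aligned)
28..32  hp  (4B, 4-aligned)
32..40  target  (8B, 8-aligned)
40..42  ammo  (2B, 2-aligned)
42..43  state  (1B, 1-aligned)
43..44  -- padding (1B)
44..48  z  (4B, 4-aligned)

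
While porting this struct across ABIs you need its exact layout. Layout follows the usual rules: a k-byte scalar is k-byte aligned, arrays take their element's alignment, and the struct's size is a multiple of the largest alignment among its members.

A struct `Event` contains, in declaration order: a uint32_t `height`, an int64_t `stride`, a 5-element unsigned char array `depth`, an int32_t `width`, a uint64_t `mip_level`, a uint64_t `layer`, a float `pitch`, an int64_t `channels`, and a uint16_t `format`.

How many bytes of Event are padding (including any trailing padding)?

21

0..4  height  (4B, 4-aligned)
4..8  -- padding (4B)
8..16  stride  (8B, 8-aligned)
16..21  depth  (5B, 1-aligned)
21..24  -- padding (3B)
24..28  width  (4B, 4-aligned)
28..32  -- padding (4B)
32..40  mip_level  (8B, 8-aligned)
40..48  layer  (8B, 8-aligned)
48..52  pitch  (4B, 4-aligned)
52..56  -- padding (4B)
56..64  channels  (8B, 8-aligned)
64..66  format  (2B, 2-aligned)
66..72  -- tail padding (6B)
sizeof = 72, alignof = 8
data bytes 51, size 72 → padding 21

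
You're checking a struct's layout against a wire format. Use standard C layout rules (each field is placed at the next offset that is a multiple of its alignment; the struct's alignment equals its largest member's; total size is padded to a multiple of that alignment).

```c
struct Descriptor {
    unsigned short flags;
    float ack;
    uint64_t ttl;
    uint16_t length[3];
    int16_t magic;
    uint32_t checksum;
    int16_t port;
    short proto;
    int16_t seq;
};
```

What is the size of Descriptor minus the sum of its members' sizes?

flags at 0 (size 2, align 2) → ends 2
pad 2 to align 4 for ack
ack at 4 (size 4, align 4) → ends 8
ttl at 8 (size 8, align 8) → ends 16
length at 16 (size 6, align 2) → ends 22
magic at 22 (size 2, align 2) → ends 24
checksum at 24 (size 4, align 4) → ends 28
port at 28 (size 2, align 2) → ends 30
proto at 30 (size 2, align 2) → ends 32
seq at 32 (size 2, align 2) → ends 34
tail pad 6 to reach multiple of 8
total 40 bytes, alignment 8
data bytes 32, size 40 → padding 8

8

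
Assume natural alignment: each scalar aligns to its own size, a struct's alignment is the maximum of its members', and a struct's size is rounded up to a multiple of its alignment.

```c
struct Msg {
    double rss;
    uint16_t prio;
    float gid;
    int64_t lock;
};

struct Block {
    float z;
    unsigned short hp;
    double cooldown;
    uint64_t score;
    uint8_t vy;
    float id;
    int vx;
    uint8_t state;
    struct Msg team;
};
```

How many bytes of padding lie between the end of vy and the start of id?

3

Msg: @0: rss [8B, align 8] → 8; @8: prio [2B, align 2] → 10; +2 pad (align 4); @12: gid [4B, align 4] → 16; @16: lock [8B, align 8] → 24; size 24, align 8
@0: z [4B, align 4] → 4
@4: hp [2B, align 2] → 6
+2 pad (align 8)
@8: cooldown [8B, align 8] → 16
@16: score [8B, align 8] → 24
@24: vy [1B, align 1] → 25
+3 pad (align 4)
@28: id [4B, align 4] → 32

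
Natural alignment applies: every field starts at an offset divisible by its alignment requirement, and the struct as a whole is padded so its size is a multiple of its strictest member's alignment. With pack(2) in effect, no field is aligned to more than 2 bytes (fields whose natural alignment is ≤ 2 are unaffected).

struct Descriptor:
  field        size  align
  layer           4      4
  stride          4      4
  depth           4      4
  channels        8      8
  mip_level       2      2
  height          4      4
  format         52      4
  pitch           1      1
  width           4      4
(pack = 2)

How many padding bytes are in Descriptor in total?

layer at 0 (size 4, align 2) → ends 4
stride at 4 (size 4, align 2) → ends 8
depth at 8 (size 4, align 2) → ends 12
channels at 12 (size 8, align 2) → ends 20
mip_level at 20 (size 2, align 2) → ends 22
height at 22 (size 4, align 2) → ends 26
format at 26 (size 52, align 2) → ends 78
pitch at 78 (size 1, align 1) → ends 79
pad 1 to align 2 for width
width at 80 (size 4, align 2) → ends 84
total 84 bytes, alignment 2
data bytes 83, size 84 → padding 1

1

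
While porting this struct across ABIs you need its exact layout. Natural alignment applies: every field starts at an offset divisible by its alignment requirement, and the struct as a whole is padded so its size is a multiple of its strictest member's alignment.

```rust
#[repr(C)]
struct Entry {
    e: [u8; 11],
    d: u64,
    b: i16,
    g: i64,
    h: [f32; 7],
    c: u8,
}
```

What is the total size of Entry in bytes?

72 bytes

e at 0 (size 11, align 1) → ends 11
pad 5 to align 8 for d
d at 16 (size 8, align 8) → ends 24
b at 24 (size 2, align 2) → ends 26
pad 6 to align 8 for g
g at 32 (size 8, align 8) → ends 40
h at 40 (size 28, align 4) → ends 68
c at 68 (size 1, align 1) → ends 69
tail pad 3 to reach multiple of 8
total 72 bytes, alignment 8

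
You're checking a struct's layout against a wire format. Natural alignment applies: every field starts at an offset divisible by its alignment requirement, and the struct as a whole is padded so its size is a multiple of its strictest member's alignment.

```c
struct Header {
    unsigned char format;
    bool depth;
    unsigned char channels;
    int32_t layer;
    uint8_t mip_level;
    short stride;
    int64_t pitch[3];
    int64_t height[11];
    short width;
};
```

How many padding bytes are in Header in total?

12

0..1  format  (1B, 1-aligned)
1..2  depth  (1B, 1-aligned)
2..3  channels  (1B, 1-aligned)
3..4  -- padding (1B)
4..8  layer  (4B, 4-aligned)
8..9  mip_level  (1B, 1-aligned)
9..10  -- padding (1B)
10..12  stride  (2B, 2-aligned)
12..16  -- padding (4B)
16..40  pitch  (24B, 8-aligned)
40..128  height  (88B, 8-aligned)
128..130  width  (2B, 2-aligned)
130..136  -- tail padding (6B)
sizeof = 136, alignof = 8
data bytes 124, size 136 → padding 12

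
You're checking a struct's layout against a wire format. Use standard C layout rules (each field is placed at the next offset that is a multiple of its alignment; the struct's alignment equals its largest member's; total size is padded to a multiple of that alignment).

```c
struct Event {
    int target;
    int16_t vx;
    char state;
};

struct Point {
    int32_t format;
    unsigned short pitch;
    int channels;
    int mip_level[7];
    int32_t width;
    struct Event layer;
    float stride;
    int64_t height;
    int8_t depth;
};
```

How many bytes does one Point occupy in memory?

72 bytes

Event: target at 0 (size 4, align 4) → ends 4; vx at 4 (size 2, align 2) → ends 6; state at 6 (size 1, align 1) → ends 7; tail pad 1 to reach multiple of 4; total 8 bytes, alignment 4
format at 0 (size 4, align 4) → ends 4
pitch at 4 (size 2, align 2) → ends 6
pad 2 to align 4 for channels
channels at 8 (size 4, align 4) → ends 12
mip_level at 12 (size 28, align 4) → ends 40
width at 40 (size 4, align 4) → ends 44
layer at 44 (size 8, align 4) → ends 52
stride at 52 (size 4, align 4) → ends 56
height at 56 (size 8, align 8) → ends 64
depth at 64 (size 1, align 1) → ends 65
tail pad 7 to reach multiple of 8
total 72 bytes, alignment 8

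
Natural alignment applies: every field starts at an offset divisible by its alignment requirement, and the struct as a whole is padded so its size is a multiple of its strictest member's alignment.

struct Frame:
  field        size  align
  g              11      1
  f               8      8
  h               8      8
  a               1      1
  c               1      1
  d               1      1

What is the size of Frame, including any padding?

0..11  g  (11B, 1-aligned)
11..16  -- padding (5B)
16..24  f  (8B, 8-aligned)
24..32  h  (8B, 8-aligned)
32..33  a  (1B, 1-aligned)
33..34  c  (1B, 1-aligned)
34..35  d  (1B, 1-aligned)
35..40  -- tail padding (5B)
sizeof = 40, alignof = 8

40 bytes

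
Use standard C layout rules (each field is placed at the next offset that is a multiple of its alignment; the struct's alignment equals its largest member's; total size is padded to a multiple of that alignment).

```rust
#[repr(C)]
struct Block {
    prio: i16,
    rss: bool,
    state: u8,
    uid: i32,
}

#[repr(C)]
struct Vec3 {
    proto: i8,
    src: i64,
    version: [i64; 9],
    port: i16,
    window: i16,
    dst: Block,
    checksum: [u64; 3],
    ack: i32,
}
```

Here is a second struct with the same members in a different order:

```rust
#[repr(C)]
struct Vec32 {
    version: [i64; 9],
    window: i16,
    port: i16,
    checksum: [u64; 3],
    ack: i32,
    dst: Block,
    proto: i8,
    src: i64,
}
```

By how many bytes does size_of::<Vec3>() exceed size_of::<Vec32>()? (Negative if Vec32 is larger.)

Block: 0..2  prio  (2B, 2-aligned); 2..3  rss  (1B, 1-aligned); 3..4  state  (1B, 1-aligned); 4..8  uid  (4B, 4-aligned); sizeof = 8, alignof = 4
0..1  proto  (1B, 1-aligned)
1..8  -- padding (7B)
8..16  src  (8B, 8-aligned)
16..88  version  (72B, 8-aligned)
88..90  port  (2B, 2-aligned)
90..92  window  (2B, 2-aligned)
92..100  dst  (8B, 4-aligned)
100..104  -- padding (4B)
104..128  checksum  (24B, 8-aligned)
128..132  ack  (4B, 4-aligned)
132..136  -- tail padding (4B)
sizeof = 136, alignof = 8
— Vec32 —
0..72  version  (72B, 8-aligned)
72..74  window  (2B, 2-aligned)
74..76  port  (2B, 2-aligned)
76..80  -- padding (4B)
80..104  checksum  (24B, 8-aligned)
104..108  ack  (4B, 4-aligned)
108..116  dst  (8B, 4-aligned)
116..117  proto  (1B, 1-aligned)
117..120  -- padding (3B)
120..128  src  (8B, 8-aligned)
sizeof = 128, alignof = 8
136 − 128 = 8

8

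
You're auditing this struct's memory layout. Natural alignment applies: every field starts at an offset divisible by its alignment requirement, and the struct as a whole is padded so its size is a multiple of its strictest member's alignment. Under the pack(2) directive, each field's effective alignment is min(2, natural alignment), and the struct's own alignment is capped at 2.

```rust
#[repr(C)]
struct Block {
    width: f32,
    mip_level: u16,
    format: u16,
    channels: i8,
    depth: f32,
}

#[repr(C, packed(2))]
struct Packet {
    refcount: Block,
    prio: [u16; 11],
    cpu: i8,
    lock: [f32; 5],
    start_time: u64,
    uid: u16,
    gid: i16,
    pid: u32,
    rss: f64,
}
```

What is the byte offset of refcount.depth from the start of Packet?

Block: width at 0 (size 4, align 4) → ends 4; mip_level at 4 (size 2, align 2) → ends 6; format at 6 (size 2, align 2) → ends 8; channels at 8 (size 1, align 1) → ends 9; pad 3 to align 4 for depth; depth at 12 (size 4, align 4) → ends 16; total 16 bytes, alignment 4
refcount at 0 (size 16, align 2) → ends 16
within Block: depth at 12
0 + 12 = 12

12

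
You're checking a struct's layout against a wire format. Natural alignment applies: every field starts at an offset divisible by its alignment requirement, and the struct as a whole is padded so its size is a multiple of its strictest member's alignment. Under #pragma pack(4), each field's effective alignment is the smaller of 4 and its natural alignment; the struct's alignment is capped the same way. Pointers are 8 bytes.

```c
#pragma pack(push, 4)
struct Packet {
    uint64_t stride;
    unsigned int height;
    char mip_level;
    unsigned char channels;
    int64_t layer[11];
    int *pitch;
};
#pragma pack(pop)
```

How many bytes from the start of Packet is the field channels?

stride at 0 (size 8, align 4) → ends 8
height at 8 (size 4, align 4) → ends 12
mip_level at 12 (size 1, align 1) → ends 13
channels at 13 (size 1, align 1) → ends 14

13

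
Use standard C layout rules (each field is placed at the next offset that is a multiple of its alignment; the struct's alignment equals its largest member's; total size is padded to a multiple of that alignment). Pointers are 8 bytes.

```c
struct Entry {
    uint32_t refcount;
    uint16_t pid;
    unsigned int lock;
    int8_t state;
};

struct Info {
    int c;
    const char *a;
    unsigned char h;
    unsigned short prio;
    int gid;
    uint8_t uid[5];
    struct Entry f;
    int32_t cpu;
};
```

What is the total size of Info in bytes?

Entry: @0: refcount [4B, align 4] → 4; @4: pid [2B, align 2] → 6; +2 pad (align 4); @8: lock [4B, align 4] → 12; @12: state [1B, align 1] → 13; +3 tail pad (align 4); size 16, align 4
@0: c [4B, align 4] → 4
+4 pad (align 8)
@8: a [8B, align 8] → 16
@16: h [1B, align 1] → 17
+1 pad (align 2)
@18: prio [2B, align 2] → 20
@20: gid [4B, align 4] → 24
@24: uid [5B, align 1] → 29
+3 pad (align 4)
@32: f [16B, align 4] → 48
@48: cpu [4B, align 4] → 52
+4 tail pad (align 8)
size 56, align 8

56 bytes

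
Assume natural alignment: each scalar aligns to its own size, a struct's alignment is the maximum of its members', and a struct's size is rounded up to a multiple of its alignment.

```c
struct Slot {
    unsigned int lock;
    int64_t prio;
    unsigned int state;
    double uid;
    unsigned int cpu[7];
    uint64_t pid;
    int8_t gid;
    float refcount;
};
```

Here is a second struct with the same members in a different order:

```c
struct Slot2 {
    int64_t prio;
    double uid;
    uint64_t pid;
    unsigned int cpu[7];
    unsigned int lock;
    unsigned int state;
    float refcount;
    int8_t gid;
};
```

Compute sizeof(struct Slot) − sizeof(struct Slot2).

@0: lock [4B, align 4] → 4
+4 pad (align 8)
@8: prio [8B, align 8] → 16
@16: state [4B, align 4] → 20
+4 pad (align 8)
@24: uid [8B, align 8] → 32
@32: cpu [28B, align 4] → 60
+4 pad (align 8)
@64: pid [8B, align 8] → 72
@72: gid [1B, align 1] → 73
+3 pad (align 4)
@76: refcount [4B, align 4] → 80
size 80, align 8
— Slot2 —
@0: prio [8B, align 8] → 8
@8: uid [8B, align 8] → 16
@16: pid [8B, align 8] → 24
@24: cpu [28B, align 4] → 52
@52: lock [4B, align 4] → 56
@56: state [4B, align 4] → 60
@60: refcount [4B, align 4] → 64
@64: gid [1B, align 1] → 65
+7 tail pad (align 8)
size 72, align 8
80 − 72 = 8

8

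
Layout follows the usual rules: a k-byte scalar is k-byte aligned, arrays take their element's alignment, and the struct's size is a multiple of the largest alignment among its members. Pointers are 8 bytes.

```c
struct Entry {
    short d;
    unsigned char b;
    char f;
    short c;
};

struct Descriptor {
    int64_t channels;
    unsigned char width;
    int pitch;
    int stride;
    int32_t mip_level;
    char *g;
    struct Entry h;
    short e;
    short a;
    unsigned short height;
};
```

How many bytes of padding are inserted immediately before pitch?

3

Entry: @0: d [2B, align 2] → 2; @2: b [1B, align 1] → 3; @3: f [1B, align 1] → 4; @4: c [2B, align 2] → 6; size 6, align 2
@0: channels [8B, align 8] → 8
@8: width [1B, align 1] → 9
+3 pad (align 4)
@12: pitch [4B, align 4] → 16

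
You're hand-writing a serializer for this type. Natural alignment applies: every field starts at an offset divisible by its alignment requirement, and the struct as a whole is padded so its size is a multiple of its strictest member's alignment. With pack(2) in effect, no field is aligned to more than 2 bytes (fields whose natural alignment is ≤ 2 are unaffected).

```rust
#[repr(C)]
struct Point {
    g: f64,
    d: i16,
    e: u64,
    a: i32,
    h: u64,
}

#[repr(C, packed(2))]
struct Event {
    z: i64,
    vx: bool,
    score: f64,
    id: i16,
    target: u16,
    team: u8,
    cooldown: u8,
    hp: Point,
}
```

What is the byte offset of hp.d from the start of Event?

Point: @0: g [8B, align 8] → 8; @8: d [2B, align 2] → 10; +6 pad (align 8); @16: e [8B, align 8] → 24; @24: a [4B, align 4] → 28; +4 pad (align 8); @32: h [8B, align 8] → 40; size 40, align 8
@0: z [8B, align 2] → 8
@8: vx [1B, align 1] → 9
+1 pad (align 2)
@10: score [8B, align 2] → 18
@18: id [2B, align 2] → 20
@20: target [2B, align 2] → 22
@22: team [1B, align 1] → 23
@23: cooldown [1B, align 1] → 24
@24: hp [40B, align 2] → 64
within Point: d at 8
24 + 8 = 32

32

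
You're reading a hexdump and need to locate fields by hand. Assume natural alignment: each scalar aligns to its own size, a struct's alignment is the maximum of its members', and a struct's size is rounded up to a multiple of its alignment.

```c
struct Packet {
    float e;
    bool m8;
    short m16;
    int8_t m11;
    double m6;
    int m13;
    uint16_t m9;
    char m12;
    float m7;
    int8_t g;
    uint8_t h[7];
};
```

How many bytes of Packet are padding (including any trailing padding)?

13

@0: e [4B, align 4] → 4
@4: m8 [1B, align 1] → 5
+1 pad (align 2)
@6: m16 [2B, align 2] → 8
@8: m11 [1B, align 1] → 9
+7 pad (align 8)
@16: m6 [8B, align 8] → 24
@24: m13 [4B, align 4] → 28
@28: m9 [2B, align 2] → 30
@30: m12 [1B, align 1] → 31
+1 pad (align 4)
@32: m7 [4B, align 4] → 36
@36: g [1B, align 1] → 37
@37: h [7B, align 1] → 44
+4 tail pad (align 8)
size 48, align 8
data bytes 35, size 48 → padding 13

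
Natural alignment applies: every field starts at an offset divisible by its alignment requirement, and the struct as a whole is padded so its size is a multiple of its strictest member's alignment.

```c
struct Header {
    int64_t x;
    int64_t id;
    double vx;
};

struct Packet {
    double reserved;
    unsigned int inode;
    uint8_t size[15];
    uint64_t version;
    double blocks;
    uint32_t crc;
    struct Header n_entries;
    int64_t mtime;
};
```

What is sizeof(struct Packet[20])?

Header: 0..8  x  (8B, 8-aligned); 8..16  id  (8B, 8-aligned); 16..24  vx  (8B, 8-aligned); sizeof = 24, alignof = 8
0..8  reserved  (8B, 8-aligned)
8..12  inode  (4B, 4-aligned)
12..27  size  (15B, 1-aligned)
27..32  -- padding (5B)
32..40  version  (8B, 8-aligned)
40..48  blocks  (8B, 8-aligned)
48..52  crc  (4B, 4-aligned)
52..56  -- padding (4B)
56..80  n_entries  (24B, 8-aligned)
80..88  mtime  (8B, 8-aligned)
sizeof = 88, alignof = 8
array of 20: 20 × 88 = 1760

1760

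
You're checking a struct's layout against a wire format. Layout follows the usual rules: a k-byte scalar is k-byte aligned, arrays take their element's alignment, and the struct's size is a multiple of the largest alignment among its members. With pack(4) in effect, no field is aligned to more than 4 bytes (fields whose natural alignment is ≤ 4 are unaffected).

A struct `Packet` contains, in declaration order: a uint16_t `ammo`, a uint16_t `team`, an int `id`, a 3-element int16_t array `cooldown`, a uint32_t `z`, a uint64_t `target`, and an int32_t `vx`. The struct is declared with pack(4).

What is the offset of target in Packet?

@0: ammo [2B, align 2] → 2
@2: team [2B, align 2] → 4
@4: id [4B, align 4] → 8
@8: cooldown [6B, align 2] → 14
+2 pad (align 4)
@16: z [4B, align 4] → 20
@20: target [8B, align 4] → 28

20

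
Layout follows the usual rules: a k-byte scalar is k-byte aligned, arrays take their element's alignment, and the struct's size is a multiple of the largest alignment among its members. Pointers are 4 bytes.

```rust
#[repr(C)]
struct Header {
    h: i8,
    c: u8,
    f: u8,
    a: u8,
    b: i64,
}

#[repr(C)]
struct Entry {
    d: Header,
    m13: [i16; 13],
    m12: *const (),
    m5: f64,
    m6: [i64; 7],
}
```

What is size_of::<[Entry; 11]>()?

Header: 0..1  h  (1B, 1-aligned); 1..2  c  (1B, 1-aligned); 2..3  f  (1B, 1-aligned); 3..4  a  (1B, 1-aligned); 4..8  -- padding (4B); 8..16  b  (8B, 8-aligned); sizeof = 16, alignof = 8
0..16  d  (16B, 8-aligned)
16..42  m13  (26B, 2-aligned)
42..44  -- padding (2B)
44..48  m12  (4B, 4-aligned)
48..56  m5  (8B, 8-aligned)
56..112  m6  (56B, 8-aligned)
sizeof = 112, alignof = 8
array of 11: 11 × 112 = 1232

1232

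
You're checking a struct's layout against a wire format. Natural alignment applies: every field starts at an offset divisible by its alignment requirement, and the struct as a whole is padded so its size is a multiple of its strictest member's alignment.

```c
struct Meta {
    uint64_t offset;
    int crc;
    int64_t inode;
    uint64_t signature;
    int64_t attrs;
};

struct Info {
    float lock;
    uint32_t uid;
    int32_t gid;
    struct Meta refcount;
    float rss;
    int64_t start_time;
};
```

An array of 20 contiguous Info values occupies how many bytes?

Meta: offset at 0 (size 8, align 8) → ends 8; crc at 8 (size 4, align 4) → ends 12; pad 4 to align 8 for inode; inode at 16 (size 8, align 8) → ends 24; signature at 24 (size 8, align 8) → ends 32; attrs at 32 (size 8, align 8) → ends 40; total 40 bytes, alignment 8
lock at 0 (size 4, align 4) → ends 4
uid at 4 (size 4, align 4) → ends 8
gid at 8 (size 4, align 4) → ends 12
pad 4 to align 8 for refcount
refcount at 16 (size 40, align 8) → ends 56
rss at 56 (size 4, align 4) → ends 60
pad 4 to align 8 for start_time
start_time at 64 (size 8, align 8) → ends 72
total 72 bytes, alignment 8
array of 20: 20 × 72 = 1440

1440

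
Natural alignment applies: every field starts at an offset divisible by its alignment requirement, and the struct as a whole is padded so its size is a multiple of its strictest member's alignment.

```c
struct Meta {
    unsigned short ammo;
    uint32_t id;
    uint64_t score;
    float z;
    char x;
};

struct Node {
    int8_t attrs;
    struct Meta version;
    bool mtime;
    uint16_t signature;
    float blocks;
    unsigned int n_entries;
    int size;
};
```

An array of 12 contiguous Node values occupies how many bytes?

Meta: 0..2  ammo  (2B, 2-aligned); 2..4  -- padding (2B); 4..8  id  (4B, 4-aligned); 8..16  score  (8B, 8-aligned); 16..20  z  (4B, 4-aligned); 20..21  x  (1B, 1-aligned); 21..24  -- tail padding (3B); sizeof = 24, alignof = 8
0..1  attrs  (1B, 1-aligned)
1..8  -- padding (7B)
8..32  version  (24B, 8-aligned)
32..33  mtime  (1B, 1-aligned)
33..34  -- padding (1B)
34..36  signature  (2B, 2-aligned)
36..40  blocks  (4B, 4-aligned)
40..44  n_entries  (4B, 4-aligned)
44..48  size  (4B, 4-aligned)
sizeof = 48, alignof = 8
array of 12: 12 × 48 = 576

576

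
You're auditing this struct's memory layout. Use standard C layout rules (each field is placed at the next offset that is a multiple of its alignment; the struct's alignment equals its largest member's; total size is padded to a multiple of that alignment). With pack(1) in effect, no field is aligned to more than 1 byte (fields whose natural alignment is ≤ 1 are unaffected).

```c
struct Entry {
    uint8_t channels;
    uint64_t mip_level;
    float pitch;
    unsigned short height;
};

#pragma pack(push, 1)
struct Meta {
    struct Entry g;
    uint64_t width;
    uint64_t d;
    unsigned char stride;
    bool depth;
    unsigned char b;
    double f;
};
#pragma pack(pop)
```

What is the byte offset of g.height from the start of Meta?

20

Entry: 0..1  channels  (1B, 1-aligned); 1..8  -- padding (7B); 8..16  mip_level  (8B, 8-aligned); 16..20  pitch  (4B, 4-aligned); 20..22  height  (2B, 2-aligned); 22..24  -- tail padding (2B); sizeof = 24, alignof = 8
0..24  g  (24B, 1-aligned)
within Entry: height at 20
0 + 20 = 20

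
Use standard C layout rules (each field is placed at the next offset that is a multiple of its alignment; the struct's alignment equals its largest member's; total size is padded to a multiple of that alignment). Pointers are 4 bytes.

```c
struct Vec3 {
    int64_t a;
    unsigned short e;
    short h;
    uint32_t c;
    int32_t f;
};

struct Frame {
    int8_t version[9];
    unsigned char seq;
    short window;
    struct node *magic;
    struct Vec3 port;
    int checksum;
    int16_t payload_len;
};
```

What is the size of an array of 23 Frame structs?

1104

Vec3: 0..8  a  (8B, 8-aligned); 8..10  e  (2B, 2-aligned); 10..12  h  (2B, 2-aligned); 12..16  c  (4B, 4-aligned); 16..20  f  (4B, 4-aligned); 20..24  -- tail padding (4B); sizeof = 24, alignof = 8
0..9  version  (9B, 1-aligned)
9..10  seq  (1B, 1-aligned)
10..12  window  (2B, 2-aligned)
12..16  magic  (4B, 4-aligned)
16..40  port  (24B, 8-aligned)
40..44  checksum  (4B, 4-aligned)
44..46  payload_len  (2B, 2-aligned)
46..48  -- tail padding (2B)
sizeof = 48, alignof = 8
array of 23: 23 × 48 = 1104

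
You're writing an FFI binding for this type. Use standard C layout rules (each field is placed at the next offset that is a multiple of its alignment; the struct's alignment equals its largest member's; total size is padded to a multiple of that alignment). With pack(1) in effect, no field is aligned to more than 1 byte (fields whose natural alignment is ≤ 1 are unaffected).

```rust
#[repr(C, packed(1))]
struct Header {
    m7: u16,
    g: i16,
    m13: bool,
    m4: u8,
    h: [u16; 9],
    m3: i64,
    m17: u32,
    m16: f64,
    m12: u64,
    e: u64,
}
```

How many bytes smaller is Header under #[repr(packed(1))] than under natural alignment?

natural layout:
  @0: m7 [2B, align 2] → 2
  @2: g [2B, align 2] → 4
  @4: m13 [1B, align 1] → 5
  @5: m4 [1B, align 1] → 6
  @6: h [18B, align 2] → 24
  @24: m3 [8B, align 8] → 32
  @32: m17 [4B, align 4] → 36
  +4 pad (align 8)
  @40: m16 [8B, align 8] → 48
  @48: m12 [8B, align 8] → 56
  @56: e [8B, align 8] → 64
  size 64, align 8
packed(1) layout:
  @0: m7 [2B, align 1] → 2
  @2: g [2B, align 1] → 4
  @4: m13 [1B, align 1] → 5
  @5: m4 [1B, align 1] → 6
  @6: h [18B, align 1] → 24
  @24: m3 [8B, align 1] → 32
  @32: m17 [4B, align 1] → 36
  @36: m16 [8B, align 1] → 44
  @44: m12 [8B, align 1] → 52
  @52: e [8B, align 1] → 60
  size 60, align 1
64 − 60 = 4

4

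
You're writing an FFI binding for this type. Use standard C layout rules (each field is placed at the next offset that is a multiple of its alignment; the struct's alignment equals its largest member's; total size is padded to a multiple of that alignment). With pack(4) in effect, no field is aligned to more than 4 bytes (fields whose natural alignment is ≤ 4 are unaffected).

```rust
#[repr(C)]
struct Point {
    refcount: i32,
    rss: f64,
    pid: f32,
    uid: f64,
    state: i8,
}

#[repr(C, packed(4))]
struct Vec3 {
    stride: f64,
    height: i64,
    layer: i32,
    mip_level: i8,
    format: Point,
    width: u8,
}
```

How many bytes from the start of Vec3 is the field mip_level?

20

Point: 0..4  refcount  (4B, 4-aligned); 4..8  -- padding (4B); 8..16  rss  (8B, 8-aligned); 16..20  pid  (4B, 4-aligned); 20..24  -- padding (4B); 24..32  uid  (8B, 8-aligned); 32..33  state  (1B, 1-aligned); 33..40  -- tail padding (7B); sizeof = 40, alignof = 8
0..8  stride  (8B, 4-aligned)
8..16  height  (8B, 4-aligned)
16..20  layer  (4B, 4-aligned)
20..21  mip_level  (1B, 1-aligned)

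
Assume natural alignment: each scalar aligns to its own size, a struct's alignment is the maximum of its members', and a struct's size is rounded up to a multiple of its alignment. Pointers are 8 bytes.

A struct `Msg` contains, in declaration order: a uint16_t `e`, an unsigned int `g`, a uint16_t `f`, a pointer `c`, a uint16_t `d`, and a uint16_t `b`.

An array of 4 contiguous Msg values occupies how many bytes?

0..2  e  (2B, 2-aligned)
2..4  -- padding (2B)
4..8  g  (4B, 4-aligned)
8..10  f  (2B, 2-aligned)
10..16  -- padding (6B)
16..24  c  (8B, 8-aligned)
24..26  d  (2B, 2-aligned)
26..28  b  (2B, 2-aligned)
28..32  -- tail padding (4B)
sizeof = 32, alignof = 8
array of 4: 4 × 32 = 128

128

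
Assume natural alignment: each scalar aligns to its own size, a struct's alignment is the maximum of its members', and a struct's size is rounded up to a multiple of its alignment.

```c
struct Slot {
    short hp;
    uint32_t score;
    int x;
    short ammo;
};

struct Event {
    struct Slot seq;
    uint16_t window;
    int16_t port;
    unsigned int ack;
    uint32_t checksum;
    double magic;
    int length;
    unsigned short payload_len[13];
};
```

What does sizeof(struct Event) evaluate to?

72

Slot: @0: hp [2B, align 2] → 2; +2 pad (align 4); @4: score [4B, align 4] → 8; @8: x [4B, align 4] → 12; @12: ammo [2B, align 2] → 14; +2 tail pad (align 4); size 16, align 4
@0: seq [16B, align 4] → 16
@16: window [2B, align 2] → 18
@18: port [2B, align 2] → 20
@20: ack [4B, align 4] → 24
@24: checksum [4B, align 4] → 28
+4 pad (align 8)
@32: magic [8B, align 8] → 40
@40: length [4B, align 4] → 44
@44: payload_len [26B, align 2] → 70
+2 tail pad (align 8)
size 72, align 8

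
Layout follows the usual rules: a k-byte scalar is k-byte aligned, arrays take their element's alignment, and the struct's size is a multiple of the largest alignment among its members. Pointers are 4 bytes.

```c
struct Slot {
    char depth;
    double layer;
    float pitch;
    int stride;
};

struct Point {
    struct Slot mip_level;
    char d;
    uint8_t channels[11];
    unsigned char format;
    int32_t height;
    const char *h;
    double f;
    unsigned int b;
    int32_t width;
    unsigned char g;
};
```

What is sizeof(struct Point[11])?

Slot: @0: depth [1B, align 1] → 1; +7 pad (align 8); @8: layer [8B, align 8] → 16; @16: pitch [4B, align 4] → 20; @20: stride [4B, align 4] → 24; size 24, align 8
@0: mip_level [24B, align 8] → 24
@24: d [1B, align 1] → 25
@25: channels [11B, align 1] → 36
@36: format [1B, align 1] → 37
+3 pad (align 4)
@40: height [4B, align 4] → 44
@44: h [4B, align 4] → 48
@48: f [8B, align 8] → 56
@56: b [4B, align 4] → 60
@60: width [4B, align 4] → 64
@64: g [1B, align 1] → 65
+7 tail pad (align 8)
size 72, align 8
array of 11: 11 × 72 = 792

792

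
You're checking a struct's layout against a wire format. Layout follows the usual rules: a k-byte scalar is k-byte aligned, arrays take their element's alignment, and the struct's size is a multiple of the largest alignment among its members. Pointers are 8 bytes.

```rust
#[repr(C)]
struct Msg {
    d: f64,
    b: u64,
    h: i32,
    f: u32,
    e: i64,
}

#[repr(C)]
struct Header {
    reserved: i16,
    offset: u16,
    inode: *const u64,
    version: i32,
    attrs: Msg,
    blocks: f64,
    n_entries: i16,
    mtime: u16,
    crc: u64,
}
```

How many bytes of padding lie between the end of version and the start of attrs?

4

Msg: @0: d [8B, align 8] → 8; @8: b [8B, align 8] → 16; @16: h [4B, align 4] → 20; @20: f [4B, align 4] → 24; @24: e [8B, align 8] → 32; size 32, align 8
@0: reserved [2B, align 2] → 2
@2: offset [2B, align 2] → 4
+4 pad (align 8)
@8: inode [8B, align 8] → 16
@16: version [4B, align 4] → 20
+4 pad (align 8)
@24: attrs [32B, align 8] → 56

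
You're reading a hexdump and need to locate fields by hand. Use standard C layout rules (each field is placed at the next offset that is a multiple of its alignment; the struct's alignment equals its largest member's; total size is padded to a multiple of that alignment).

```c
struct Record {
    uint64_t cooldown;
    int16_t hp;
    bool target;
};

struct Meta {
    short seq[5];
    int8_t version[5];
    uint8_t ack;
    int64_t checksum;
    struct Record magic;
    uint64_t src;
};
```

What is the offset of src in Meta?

40

Record: cooldown at 0 (size 8, align 8) → ends 8; hp at 8 (size 2, align 2) → ends 10; target at 10 (size 1, align 1) → ends 11; tail pad 5 to reach multiple of 8; total 16 bytes, alignment 8
seq at 0 (size 10, align 2) → ends 10
version at 10 (size 5, align 1) → ends 15
ack at 15 (size 1, align 1) → ends 16
checksum at 16 (size 8, align 8) → ends 24
magic at 24 (size 16, align 8) → ends 40
src at 40 (size 8, align 8) → ends 48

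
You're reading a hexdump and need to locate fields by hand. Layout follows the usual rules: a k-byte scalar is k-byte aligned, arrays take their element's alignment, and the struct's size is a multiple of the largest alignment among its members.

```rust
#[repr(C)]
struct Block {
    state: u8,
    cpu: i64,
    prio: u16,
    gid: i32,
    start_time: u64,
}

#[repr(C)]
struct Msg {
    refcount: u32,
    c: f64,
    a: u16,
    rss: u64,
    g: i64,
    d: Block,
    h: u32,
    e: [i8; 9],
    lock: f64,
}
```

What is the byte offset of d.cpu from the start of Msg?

Block: state at 0 (size 1, align 1) → ends 1; pad 7 to align 8 for cpu; cpu at 8 (size 8, align 8) → ends 16; prio at 16 (size 2, align 2) → ends 18; pad 2 to align 4 for gid; gid at 20 (size 4, align 4) → ends 24; start_time at 24 (size 8, align 8) → ends 32; total 32 bytes, alignment 8
refcount at 0 (size 4, align 4) → ends 4
pad 4 to align 8 for c
c at 8 (size 8, align 8) → ends 16
a at 16 (size 2, align 2) → ends 18
pad 6 to align 8 for rss
rss at 24 (size 8, align 8) → ends 32
g at 32 (size 8, align 8) → ends 40
d at 40 (size 32, align 8) → ends 72
within Block: cpu at 8
40 + 8 = 48

48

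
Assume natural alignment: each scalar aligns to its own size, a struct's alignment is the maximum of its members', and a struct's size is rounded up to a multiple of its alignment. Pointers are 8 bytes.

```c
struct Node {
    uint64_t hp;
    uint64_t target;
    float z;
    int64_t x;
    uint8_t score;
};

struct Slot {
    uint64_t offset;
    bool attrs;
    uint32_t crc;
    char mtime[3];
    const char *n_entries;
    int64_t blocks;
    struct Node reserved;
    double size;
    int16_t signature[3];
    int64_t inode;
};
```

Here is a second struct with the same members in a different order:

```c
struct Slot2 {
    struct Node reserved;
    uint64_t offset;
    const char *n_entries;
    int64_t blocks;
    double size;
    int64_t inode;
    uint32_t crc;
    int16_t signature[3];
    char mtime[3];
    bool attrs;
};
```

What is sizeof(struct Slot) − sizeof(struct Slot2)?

Node: @0: hp [8B, align 8] → 8; @8: target [8B, align 8] → 16; @16: z [4B, align 4] → 20; +4 pad (align 8); @24: x [8B, align 8] → 32; @32: score [1B, align 1] → 33; +7 tail pad (align 8); size 40, align 8
@0: offset [8B, align 8] → 8
@8: attrs [1B, align 1] → 9
+3 pad (align 4)
@12: crc [4B, align 4] → 16
@16: mtime [3B, align 1] → 19
+5 pad (align 8)
@24: n_entries [8B, align 8] → 32
@32: blocks [8B, align 8] → 40
@40: reserved [40B, align 8] → 80
@80: size [8B, align 8] → 88
@88: signature [6B, align 2] → 94
+2 pad (align 8)
@96: inode [8B, align 8] → 104
size 104, align 8
— Slot2 —
@0: reserved [40B, align 8] → 40
@40: offset [8B, align 8] → 48
@48: n_entries [8B, align 8] → 56
@56: blocks [8B, align 8] → 64
@64: size [8B, align 8] → 72
@72: inode [8B, align 8] → 80
@80: crc [4B, align 4] → 84
@84: signature [6B, align 2] → 90
@90: mtime [3B, align 1] → 93
@93: attrs [1B, align 1] → 94
+2 tail pad (align 8)
size 96, align 8
104 − 96 = 8

8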